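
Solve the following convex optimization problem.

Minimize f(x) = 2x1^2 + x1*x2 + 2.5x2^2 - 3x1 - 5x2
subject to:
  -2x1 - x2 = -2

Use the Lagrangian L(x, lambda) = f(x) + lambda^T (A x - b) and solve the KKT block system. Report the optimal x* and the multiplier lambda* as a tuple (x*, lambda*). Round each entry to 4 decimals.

Form the Lagrangian:
  L(x, lambda) = (1/2) x^T Q x + c^T x + lambda^T (A x - b)
Stationarity (grad_x L = 0): Q x + c + A^T lambda = 0.
Primal feasibility: A x = b.

This gives the KKT block system:
  [ Q   A^T ] [ x     ]   [-c ]
  [ A    0  ] [ lambda ] = [ b ]

Solving the linear system:
  x*      = (0.55, 0.9)
  lambda* = (0.05)
  f(x*)   = -3.025

x* = (0.55, 0.9), lambda* = (0.05)


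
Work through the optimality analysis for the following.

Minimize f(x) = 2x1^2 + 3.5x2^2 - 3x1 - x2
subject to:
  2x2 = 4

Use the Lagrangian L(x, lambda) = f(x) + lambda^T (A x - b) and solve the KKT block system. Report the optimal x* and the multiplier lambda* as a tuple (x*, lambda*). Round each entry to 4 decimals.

Form the Lagrangian:
  L(x, lambda) = (1/2) x^T Q x + c^T x + lambda^T (A x - b)
Stationarity (grad_x L = 0): Q x + c + A^T lambda = 0.
Primal feasibility: A x = b.

This gives the KKT block system:
  [ Q   A^T ] [ x     ]   [-c ]
  [ A    0  ] [ lambda ] = [ b ]

Solving the linear system:
  x*      = (0.75, 2)
  lambda* = (-6.5)
  f(x*)   = 10.875

x* = (0.75, 2), lambda* = (-6.5)


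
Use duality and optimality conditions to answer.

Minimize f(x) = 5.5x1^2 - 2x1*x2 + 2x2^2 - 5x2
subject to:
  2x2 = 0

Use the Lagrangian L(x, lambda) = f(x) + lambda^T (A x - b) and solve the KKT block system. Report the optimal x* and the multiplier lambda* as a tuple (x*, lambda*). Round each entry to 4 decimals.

Form the Lagrangian:
  L(x, lambda) = (1/2) x^T Q x + c^T x + lambda^T (A x - b)
Stationarity (grad_x L = 0): Q x + c + A^T lambda = 0.
Primal feasibility: A x = b.

This gives the KKT block system:
  [ Q   A^T ] [ x     ]   [-c ]
  [ A    0  ] [ lambda ] = [ b ]

Solving the linear system:
  x*      = (0, 0)
  lambda* = (2.5)
  f(x*)   = 0

x* = (0, 0), lambda* = (2.5)


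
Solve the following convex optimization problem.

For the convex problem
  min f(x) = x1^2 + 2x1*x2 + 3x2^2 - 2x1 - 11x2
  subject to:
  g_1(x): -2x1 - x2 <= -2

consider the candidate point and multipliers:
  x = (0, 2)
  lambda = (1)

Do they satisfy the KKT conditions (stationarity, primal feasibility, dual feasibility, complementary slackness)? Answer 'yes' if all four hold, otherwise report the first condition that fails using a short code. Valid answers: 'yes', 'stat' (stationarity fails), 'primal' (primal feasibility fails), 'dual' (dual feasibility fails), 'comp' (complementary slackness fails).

Gradient of f: grad f(x) = Q x + c = (2, 1)
Constraint values g_i(x) = a_i^T x - b_i:
  g_1((0, 2)) = 0
Stationarity residual: grad f(x) + sum_i lambda_i a_i = (0, 0)
  -> stationarity OK
Primal feasibility (all g_i <= 0): OK
Dual feasibility (all lambda_i >= 0): OK
Complementary slackness (lambda_i * g_i(x) = 0 for all i): OK

Verdict: yes, KKT holds.

yes


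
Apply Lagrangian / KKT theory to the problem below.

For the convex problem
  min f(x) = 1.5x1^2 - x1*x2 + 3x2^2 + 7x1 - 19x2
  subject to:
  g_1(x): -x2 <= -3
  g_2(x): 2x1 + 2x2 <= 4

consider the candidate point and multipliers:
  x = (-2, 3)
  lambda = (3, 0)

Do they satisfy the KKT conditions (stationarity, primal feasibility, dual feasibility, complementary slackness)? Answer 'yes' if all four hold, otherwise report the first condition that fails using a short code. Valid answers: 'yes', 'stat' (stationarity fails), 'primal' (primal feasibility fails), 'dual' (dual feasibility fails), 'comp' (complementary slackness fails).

Gradient of f: grad f(x) = Q x + c = (-2, 1)
Constraint values g_i(x) = a_i^T x - b_i:
  g_1((-2, 3)) = 0
  g_2((-2, 3)) = -2
Stationarity residual: grad f(x) + sum_i lambda_i a_i = (-2, -2)
  -> stationarity FAILS
Primal feasibility (all g_i <= 0): OK
Dual feasibility (all lambda_i >= 0): OK
Complementary slackness (lambda_i * g_i(x) = 0 for all i): OK

Verdict: the first failing condition is stationarity -> stat.

stat


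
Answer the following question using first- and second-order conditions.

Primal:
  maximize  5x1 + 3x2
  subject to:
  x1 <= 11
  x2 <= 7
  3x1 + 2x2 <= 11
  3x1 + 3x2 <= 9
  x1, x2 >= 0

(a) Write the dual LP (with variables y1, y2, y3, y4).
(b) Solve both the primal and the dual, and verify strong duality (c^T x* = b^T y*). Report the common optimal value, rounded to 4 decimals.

The standard primal-dual pair for 'max c^T x s.t. A x <= b, x >= 0' is:
  Dual:  min b^T y  s.t.  A^T y >= c,  y >= 0.

So the dual LP is:
  minimize  11y1 + 7y2 + 11y3 + 9y4
  subject to:
    y1 + 3y3 + 3y4 >= 5
    y2 + 2y3 + 3y4 >= 3
    y1, y2, y3, y4 >= 0

Solving the primal: x* = (3, 0).
  primal value c^T x* = 15.
Solving the dual: y* = (0, 0, 0, 1.6667).
  dual value b^T y* = 15.
Strong duality: c^T x* = b^T y*. Confirmed.

15


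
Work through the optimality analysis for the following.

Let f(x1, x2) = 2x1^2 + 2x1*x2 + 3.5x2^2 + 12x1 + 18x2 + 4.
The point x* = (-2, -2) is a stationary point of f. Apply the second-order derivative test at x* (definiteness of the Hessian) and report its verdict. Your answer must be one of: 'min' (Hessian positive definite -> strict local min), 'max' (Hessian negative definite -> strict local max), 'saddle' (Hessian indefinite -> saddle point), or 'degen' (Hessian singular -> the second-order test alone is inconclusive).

Compute the Hessian H = grad^2 f:
  H = [[4, 2], [2, 7]]
Verify stationarity: grad f(x*) = H x* + g = (0, 0).
Eigenvalues of H: 3, 8.
Both eigenvalues > 0, so H is positive definite -> x* is a strict local min.

min


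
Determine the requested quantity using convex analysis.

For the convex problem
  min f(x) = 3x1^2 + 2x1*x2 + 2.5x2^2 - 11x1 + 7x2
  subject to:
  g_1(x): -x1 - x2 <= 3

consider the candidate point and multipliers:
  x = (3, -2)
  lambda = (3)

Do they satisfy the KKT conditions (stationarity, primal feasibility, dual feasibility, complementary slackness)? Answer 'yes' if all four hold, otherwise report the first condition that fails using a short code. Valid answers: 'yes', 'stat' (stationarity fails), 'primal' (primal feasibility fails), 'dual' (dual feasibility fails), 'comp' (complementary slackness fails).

Gradient of f: grad f(x) = Q x + c = (3, 3)
Constraint values g_i(x) = a_i^T x - b_i:
  g_1((3, -2)) = -4
Stationarity residual: grad f(x) + sum_i lambda_i a_i = (0, 0)
  -> stationarity OK
Primal feasibility (all g_i <= 0): OK
Dual feasibility (all lambda_i >= 0): OK
Complementary slackness (lambda_i * g_i(x) = 0 for all i): FAILS

Verdict: the first failing condition is complementary_slackness -> comp.

comp


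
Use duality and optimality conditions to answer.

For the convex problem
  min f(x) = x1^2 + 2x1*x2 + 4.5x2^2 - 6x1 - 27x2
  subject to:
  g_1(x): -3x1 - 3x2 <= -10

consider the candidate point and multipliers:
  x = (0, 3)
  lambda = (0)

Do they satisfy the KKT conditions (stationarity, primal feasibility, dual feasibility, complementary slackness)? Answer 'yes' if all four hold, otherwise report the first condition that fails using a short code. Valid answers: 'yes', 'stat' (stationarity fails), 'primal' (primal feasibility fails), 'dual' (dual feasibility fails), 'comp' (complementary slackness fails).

Gradient of f: grad f(x) = Q x + c = (0, 0)
Constraint values g_i(x) = a_i^T x - b_i:
  g_1((0, 3)) = 1
Stationarity residual: grad f(x) + sum_i lambda_i a_i = (0, 0)
  -> stationarity OK
Primal feasibility (all g_i <= 0): FAILS
Dual feasibility (all lambda_i >= 0): OK
Complementary slackness (lambda_i * g_i(x) = 0 for all i): OK

Verdict: the first failing condition is primal_feasibility -> primal.

primal


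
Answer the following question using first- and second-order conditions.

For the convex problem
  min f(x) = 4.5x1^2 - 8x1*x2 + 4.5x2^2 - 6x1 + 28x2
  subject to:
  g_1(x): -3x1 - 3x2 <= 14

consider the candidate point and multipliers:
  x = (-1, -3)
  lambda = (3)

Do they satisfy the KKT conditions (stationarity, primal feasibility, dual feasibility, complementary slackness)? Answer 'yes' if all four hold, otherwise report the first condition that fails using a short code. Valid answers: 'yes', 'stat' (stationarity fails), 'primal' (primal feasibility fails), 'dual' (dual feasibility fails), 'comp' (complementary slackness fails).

Gradient of f: grad f(x) = Q x + c = (9, 9)
Constraint values g_i(x) = a_i^T x - b_i:
  g_1((-1, -3)) = -2
Stationarity residual: grad f(x) + sum_i lambda_i a_i = (0, 0)
  -> stationarity OK
Primal feasibility (all g_i <= 0): OK
Dual feasibility (all lambda_i >= 0): OK
Complementary slackness (lambda_i * g_i(x) = 0 for all i): FAILS

Verdict: the first failing condition is complementary_slackness -> comp.

comp


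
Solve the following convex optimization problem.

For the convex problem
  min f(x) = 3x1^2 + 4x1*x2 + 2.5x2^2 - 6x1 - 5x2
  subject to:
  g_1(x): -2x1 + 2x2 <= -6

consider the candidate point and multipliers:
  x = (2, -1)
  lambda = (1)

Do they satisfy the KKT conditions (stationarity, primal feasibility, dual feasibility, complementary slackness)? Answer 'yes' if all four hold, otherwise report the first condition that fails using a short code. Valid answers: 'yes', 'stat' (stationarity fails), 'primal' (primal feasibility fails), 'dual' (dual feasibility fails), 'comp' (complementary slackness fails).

Gradient of f: grad f(x) = Q x + c = (2, -2)
Constraint values g_i(x) = a_i^T x - b_i:
  g_1((2, -1)) = 0
Stationarity residual: grad f(x) + sum_i lambda_i a_i = (0, 0)
  -> stationarity OK
Primal feasibility (all g_i <= 0): OK
Dual feasibility (all lambda_i >= 0): OK
Complementary slackness (lambda_i * g_i(x) = 0 for all i): OK

Verdict: yes, KKT holds.

yes


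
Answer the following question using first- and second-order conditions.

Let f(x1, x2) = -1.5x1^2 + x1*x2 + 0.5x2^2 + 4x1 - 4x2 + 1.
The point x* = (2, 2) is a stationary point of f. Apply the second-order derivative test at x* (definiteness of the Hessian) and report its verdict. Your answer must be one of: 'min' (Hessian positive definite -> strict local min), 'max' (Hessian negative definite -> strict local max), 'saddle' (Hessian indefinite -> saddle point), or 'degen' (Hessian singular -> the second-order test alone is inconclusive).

Compute the Hessian H = grad^2 f:
  H = [[-3, 1], [1, 1]]
Verify stationarity: grad f(x*) = H x* + g = (0, 0).
Eigenvalues of H: -3.2361, 1.2361.
Eigenvalues have mixed signs, so H is indefinite -> x* is a saddle point.

saddle


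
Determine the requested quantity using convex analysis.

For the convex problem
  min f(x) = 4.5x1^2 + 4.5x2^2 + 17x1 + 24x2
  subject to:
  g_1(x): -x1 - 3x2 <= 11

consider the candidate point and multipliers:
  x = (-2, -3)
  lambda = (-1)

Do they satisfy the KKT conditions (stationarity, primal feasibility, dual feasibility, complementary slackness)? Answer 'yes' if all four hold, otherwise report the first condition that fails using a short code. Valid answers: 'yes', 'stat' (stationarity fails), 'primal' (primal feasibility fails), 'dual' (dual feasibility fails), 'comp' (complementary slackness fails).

Gradient of f: grad f(x) = Q x + c = (-1, -3)
Constraint values g_i(x) = a_i^T x - b_i:
  g_1((-2, -3)) = 0
Stationarity residual: grad f(x) + sum_i lambda_i a_i = (0, 0)
  -> stationarity OK
Primal feasibility (all g_i <= 0): OK
Dual feasibility (all lambda_i >= 0): FAILS
Complementary slackness (lambda_i * g_i(x) = 0 for all i): OK

Verdict: the first failing condition is dual_feasibility -> dual.

dual


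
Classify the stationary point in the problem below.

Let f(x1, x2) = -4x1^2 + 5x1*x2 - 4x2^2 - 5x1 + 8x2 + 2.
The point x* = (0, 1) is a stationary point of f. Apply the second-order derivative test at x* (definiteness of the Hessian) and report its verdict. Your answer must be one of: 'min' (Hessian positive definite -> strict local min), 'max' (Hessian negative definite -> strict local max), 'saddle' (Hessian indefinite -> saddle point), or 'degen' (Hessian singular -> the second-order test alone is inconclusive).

Compute the Hessian H = grad^2 f:
  H = [[-8, 5], [5, -8]]
Verify stationarity: grad f(x*) = H x* + g = (0, 0).
Eigenvalues of H: -13, -3.
Both eigenvalues < 0, so H is negative definite -> x* is a strict local max.

max


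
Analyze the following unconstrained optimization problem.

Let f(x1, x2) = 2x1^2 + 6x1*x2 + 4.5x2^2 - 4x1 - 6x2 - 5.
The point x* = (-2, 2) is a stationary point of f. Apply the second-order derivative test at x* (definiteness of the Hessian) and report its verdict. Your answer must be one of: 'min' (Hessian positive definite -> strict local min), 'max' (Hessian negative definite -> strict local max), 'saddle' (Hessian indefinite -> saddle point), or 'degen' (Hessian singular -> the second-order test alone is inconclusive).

Compute the Hessian H = grad^2 f:
  H = [[4, 6], [6, 9]]
Verify stationarity: grad f(x*) = H x* + g = (0, 0).
Eigenvalues of H: 0, 13.
H has a zero eigenvalue (singular; positive semidefinite but not definite), so H is neither positive definite, negative definite, nor indefinite. The second-order test alone is inconclusive -> degen.
(Indeed, f is constant along the null direction of H through x*, so x* is not a strict local extremum.)

degen


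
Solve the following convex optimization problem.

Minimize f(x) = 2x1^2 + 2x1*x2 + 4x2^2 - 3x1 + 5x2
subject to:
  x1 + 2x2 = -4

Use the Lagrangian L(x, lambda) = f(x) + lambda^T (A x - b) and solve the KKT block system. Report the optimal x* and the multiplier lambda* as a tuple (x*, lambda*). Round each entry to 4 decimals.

Form the Lagrangian:
  L(x, lambda) = (1/2) x^T Q x + c^T x + lambda^T (A x - b)
Stationarity (grad_x L = 0): Q x + c + A^T lambda = 0.
Primal feasibility: A x = b.

This gives the KKT block system:
  [ Q   A^T ] [ x     ]   [-c ]
  [ A    0  ] [ lambda ] = [ b ]

Solving the linear system:
  x*      = (0.375, -2.1875)
  lambda* = (5.875)
  f(x*)   = 5.7188

x* = (0.375, -2.1875), lambda* = (5.875)


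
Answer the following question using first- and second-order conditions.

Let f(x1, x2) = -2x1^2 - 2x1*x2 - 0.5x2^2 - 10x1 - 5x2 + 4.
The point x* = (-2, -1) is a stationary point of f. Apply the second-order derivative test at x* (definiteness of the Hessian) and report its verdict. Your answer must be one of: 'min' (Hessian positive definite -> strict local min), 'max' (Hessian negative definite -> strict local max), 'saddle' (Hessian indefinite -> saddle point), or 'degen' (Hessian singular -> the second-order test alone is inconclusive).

Compute the Hessian H = grad^2 f:
  H = [[-4, -2], [-2, -1]]
Verify stationarity: grad f(x*) = H x* + g = (0, 0).
Eigenvalues of H: -5, 0.
H has a zero eigenvalue (singular; negative semidefinite but not definite), so H is neither positive definite, negative definite, nor indefinite. The second-order test alone is inconclusive -> degen.
(Indeed, f is constant along the null direction of H through x*, so x* is not a strict local extremum.)

degen


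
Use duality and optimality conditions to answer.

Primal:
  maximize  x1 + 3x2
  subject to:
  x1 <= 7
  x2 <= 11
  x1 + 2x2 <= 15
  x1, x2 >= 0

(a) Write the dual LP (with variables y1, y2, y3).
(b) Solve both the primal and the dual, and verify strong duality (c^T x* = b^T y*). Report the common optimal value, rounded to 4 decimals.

The standard primal-dual pair for 'max c^T x s.t. A x <= b, x >= 0' is:
  Dual:  min b^T y  s.t.  A^T y >= c,  y >= 0.

So the dual LP is:
  minimize  7y1 + 11y2 + 15y3
  subject to:
    y1 + y3 >= 1
    y2 + 2y3 >= 3
    y1, y2, y3 >= 0

Solving the primal: x* = (0, 7.5).
  primal value c^T x* = 22.5.
Solving the dual: y* = (0, 0, 1.5).
  dual value b^T y* = 22.5.
Strong duality: c^T x* = b^T y*. Confirmed.

22.5


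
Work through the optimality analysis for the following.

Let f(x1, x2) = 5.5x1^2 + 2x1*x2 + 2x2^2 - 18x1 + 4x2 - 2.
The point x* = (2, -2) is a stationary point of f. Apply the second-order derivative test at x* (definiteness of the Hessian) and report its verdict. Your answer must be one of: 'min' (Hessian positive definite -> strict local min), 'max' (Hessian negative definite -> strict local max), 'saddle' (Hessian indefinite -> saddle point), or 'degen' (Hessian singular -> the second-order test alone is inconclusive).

Compute the Hessian H = grad^2 f:
  H = [[11, 2], [2, 4]]
Verify stationarity: grad f(x*) = H x* + g = (0, 0).
Eigenvalues of H: 3.4689, 11.5311.
Both eigenvalues > 0, so H is positive definite -> x* is a strict local min.

min


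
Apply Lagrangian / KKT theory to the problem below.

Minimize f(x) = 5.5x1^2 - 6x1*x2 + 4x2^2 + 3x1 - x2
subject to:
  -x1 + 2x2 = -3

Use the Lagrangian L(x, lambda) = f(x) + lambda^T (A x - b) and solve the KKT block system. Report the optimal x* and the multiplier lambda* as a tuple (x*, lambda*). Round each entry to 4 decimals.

Form the Lagrangian:
  L(x, lambda) = (1/2) x^T Q x + c^T x + lambda^T (A x - b)
Stationarity (grad_x L = 0): Q x + c + A^T lambda = 0.
Primal feasibility: A x = b.

This gives the KKT block system:
  [ Q   A^T ] [ x     ]   [-c ]
  [ A    0  ] [ lambda ] = [ b ]

Solving the linear system:
  x*      = (-0.7857, -1.8929)
  lambda* = (5.7143)
  f(x*)   = 8.3393

x* = (-0.7857, -1.8929), lambda* = (5.7143)


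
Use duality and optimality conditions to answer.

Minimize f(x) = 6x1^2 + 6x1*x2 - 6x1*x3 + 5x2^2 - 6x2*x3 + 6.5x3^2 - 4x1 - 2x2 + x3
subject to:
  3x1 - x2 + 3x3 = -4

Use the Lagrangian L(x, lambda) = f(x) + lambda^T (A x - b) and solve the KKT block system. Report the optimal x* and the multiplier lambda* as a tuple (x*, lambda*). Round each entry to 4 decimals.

Form the Lagrangian:
  L(x, lambda) = (1/2) x^T Q x + c^T x + lambda^T (A x - b)
Stationarity (grad_x L = 0): Q x + c + A^T lambda = 0.
Primal feasibility: A x = b.

This gives the KKT block system:
  [ Q   A^T ] [ x     ]   [-c ]
  [ A    0  ] [ lambda ] = [ b ]

Solving the linear system:
  x*      = (-0.6091, 0.389, -0.5945)
  lambda* = (1.8027)
  f(x*)   = 4.1374

x* = (-0.6091, 0.389, -0.5945), lambda* = (1.8027)


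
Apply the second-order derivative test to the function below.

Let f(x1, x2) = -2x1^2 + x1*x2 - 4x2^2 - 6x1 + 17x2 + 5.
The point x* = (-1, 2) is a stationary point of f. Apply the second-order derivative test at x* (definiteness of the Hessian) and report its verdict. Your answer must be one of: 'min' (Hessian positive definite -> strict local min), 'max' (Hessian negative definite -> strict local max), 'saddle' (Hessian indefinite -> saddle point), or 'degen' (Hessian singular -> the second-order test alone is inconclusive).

Compute the Hessian H = grad^2 f:
  H = [[-4, 1], [1, -8]]
Verify stationarity: grad f(x*) = H x* + g = (0, 0).
Eigenvalues of H: -8.2361, -3.7639.
Both eigenvalues < 0, so H is negative definite -> x* is a strict local max.

max


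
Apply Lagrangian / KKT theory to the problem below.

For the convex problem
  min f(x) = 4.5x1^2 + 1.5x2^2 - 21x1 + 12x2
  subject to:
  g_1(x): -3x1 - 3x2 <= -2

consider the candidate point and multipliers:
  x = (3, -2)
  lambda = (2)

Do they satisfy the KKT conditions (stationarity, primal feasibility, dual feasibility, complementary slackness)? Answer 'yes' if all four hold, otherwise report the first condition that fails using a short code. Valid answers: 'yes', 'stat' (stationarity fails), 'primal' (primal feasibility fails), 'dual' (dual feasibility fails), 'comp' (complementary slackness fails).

Gradient of f: grad f(x) = Q x + c = (6, 6)
Constraint values g_i(x) = a_i^T x - b_i:
  g_1((3, -2)) = -1
Stationarity residual: grad f(x) + sum_i lambda_i a_i = (0, 0)
  -> stationarity OK
Primal feasibility (all g_i <= 0): OK
Dual feasibility (all lambda_i >= 0): OK
Complementary slackness (lambda_i * g_i(x) = 0 for all i): FAILS

Verdict: the first failing condition is complementary_slackness -> comp.

comp


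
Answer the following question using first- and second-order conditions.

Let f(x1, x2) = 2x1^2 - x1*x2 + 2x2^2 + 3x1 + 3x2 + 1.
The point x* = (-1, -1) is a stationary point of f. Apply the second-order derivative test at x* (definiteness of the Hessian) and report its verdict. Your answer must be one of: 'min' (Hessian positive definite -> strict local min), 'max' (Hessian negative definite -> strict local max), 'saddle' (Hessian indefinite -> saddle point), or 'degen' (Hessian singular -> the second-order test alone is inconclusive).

Compute the Hessian H = grad^2 f:
  H = [[4, -1], [-1, 4]]
Verify stationarity: grad f(x*) = H x* + g = (0, 0).
Eigenvalues of H: 3, 5.
Both eigenvalues > 0, so H is positive definite -> x* is a strict local min.

min


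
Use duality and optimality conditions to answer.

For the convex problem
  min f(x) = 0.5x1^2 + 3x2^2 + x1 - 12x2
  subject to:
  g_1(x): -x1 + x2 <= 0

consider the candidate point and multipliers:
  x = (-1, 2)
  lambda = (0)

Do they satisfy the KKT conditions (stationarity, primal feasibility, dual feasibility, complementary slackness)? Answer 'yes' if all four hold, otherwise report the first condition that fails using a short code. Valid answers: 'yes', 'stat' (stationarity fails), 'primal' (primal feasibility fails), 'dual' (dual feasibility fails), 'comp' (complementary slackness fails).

Gradient of f: grad f(x) = Q x + c = (0, 0)
Constraint values g_i(x) = a_i^T x - b_i:
  g_1((-1, 2)) = 3
Stationarity residual: grad f(x) + sum_i lambda_i a_i = (0, 0)
  -> stationarity OK
Primal feasibility (all g_i <= 0): FAILS
Dual feasibility (all lambda_i >= 0): OK
Complementary slackness (lambda_i * g_i(x) = 0 for all i): OK

Verdict: the first failing condition is primal_feasibility -> primal.

primal


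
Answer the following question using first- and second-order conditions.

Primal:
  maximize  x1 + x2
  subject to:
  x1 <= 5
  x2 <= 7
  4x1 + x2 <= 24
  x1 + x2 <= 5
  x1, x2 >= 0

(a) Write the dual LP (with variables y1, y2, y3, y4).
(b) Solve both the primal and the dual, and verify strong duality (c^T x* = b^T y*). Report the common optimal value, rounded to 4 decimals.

The standard primal-dual pair for 'max c^T x s.t. A x <= b, x >= 0' is:
  Dual:  min b^T y  s.t.  A^T y >= c,  y >= 0.

So the dual LP is:
  minimize  5y1 + 7y2 + 24y3 + 5y4
  subject to:
    y1 + 4y3 + y4 >= 1
    y2 + y3 + y4 >= 1
    y1, y2, y3, y4 >= 0

Solving the primal: x* = (5, 0).
  primal value c^T x* = 5.
Solving the dual: y* = (0, 0, 0, 1).
  dual value b^T y* = 5.
Strong duality: c^T x* = b^T y*. Confirmed.

5


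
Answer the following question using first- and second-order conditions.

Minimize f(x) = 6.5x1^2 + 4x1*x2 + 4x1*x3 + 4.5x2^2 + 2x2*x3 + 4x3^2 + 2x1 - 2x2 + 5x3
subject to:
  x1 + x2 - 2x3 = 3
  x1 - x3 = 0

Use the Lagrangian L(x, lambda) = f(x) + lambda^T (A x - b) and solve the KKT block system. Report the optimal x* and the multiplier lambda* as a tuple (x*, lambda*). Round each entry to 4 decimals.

Form the Lagrangian:
  L(x, lambda) = (1/2) x^T Q x + c^T x + lambda^T (A x - b)
Stationarity (grad_x L = 0): Q x + c + A^T lambda = 0.
Primal feasibility: A x = b.

This gives the KKT block system:
  [ Q   A^T ] [ x     ]   [-c ]
  [ A    0  ] [ lambda ] = [ b ]

Solving the linear system:
  x*      = (-1, 2, -1)
  lambda* = (-10, 17)
  f(x*)   = 9.5

x* = (-1, 2, -1), lambda* = (-10, 17)


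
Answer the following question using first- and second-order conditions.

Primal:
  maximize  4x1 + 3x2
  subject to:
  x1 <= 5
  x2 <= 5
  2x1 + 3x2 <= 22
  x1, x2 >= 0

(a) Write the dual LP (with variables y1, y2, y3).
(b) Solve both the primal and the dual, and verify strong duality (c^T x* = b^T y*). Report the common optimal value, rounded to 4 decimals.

The standard primal-dual pair for 'max c^T x s.t. A x <= b, x >= 0' is:
  Dual:  min b^T y  s.t.  A^T y >= c,  y >= 0.

So the dual LP is:
  minimize  5y1 + 5y2 + 22y3
  subject to:
    y1 + 2y3 >= 4
    y2 + 3y3 >= 3
    y1, y2, y3 >= 0

Solving the primal: x* = (5, 4).
  primal value c^T x* = 32.
Solving the dual: y* = (2, 0, 1).
  dual value b^T y* = 32.
Strong duality: c^T x* = b^T y*. Confirmed.

32


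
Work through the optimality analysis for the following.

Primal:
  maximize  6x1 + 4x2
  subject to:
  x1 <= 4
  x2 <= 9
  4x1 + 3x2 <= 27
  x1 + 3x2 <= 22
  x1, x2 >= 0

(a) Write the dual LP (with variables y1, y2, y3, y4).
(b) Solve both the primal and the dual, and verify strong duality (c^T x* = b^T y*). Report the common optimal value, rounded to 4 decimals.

The standard primal-dual pair for 'max c^T x s.t. A x <= b, x >= 0' is:
  Dual:  min b^T y  s.t.  A^T y >= c,  y >= 0.

So the dual LP is:
  minimize  4y1 + 9y2 + 27y3 + 22y4
  subject to:
    y1 + 4y3 + y4 >= 6
    y2 + 3y3 + 3y4 >= 4
    y1, y2, y3, y4 >= 0

Solving the primal: x* = (4, 3.6667).
  primal value c^T x* = 38.6667.
Solving the dual: y* = (0.6667, 0, 1.3333, 0).
  dual value b^T y* = 38.6667.
Strong duality: c^T x* = b^T y*. Confirmed.

38.6667


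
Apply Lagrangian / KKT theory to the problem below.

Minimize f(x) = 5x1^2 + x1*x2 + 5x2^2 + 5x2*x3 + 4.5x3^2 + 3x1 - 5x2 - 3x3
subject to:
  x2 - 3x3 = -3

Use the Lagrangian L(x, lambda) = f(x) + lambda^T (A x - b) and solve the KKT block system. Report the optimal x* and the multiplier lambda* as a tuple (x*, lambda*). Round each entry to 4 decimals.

Form the Lagrangian:
  L(x, lambda) = (1/2) x^T Q x + c^T x + lambda^T (A x - b)
Stationarity (grad_x L = 0): Q x + c + A^T lambda = 0.
Primal feasibility: A x = b.

This gives the KKT block system:
  [ Q   A^T ] [ x     ]   [-c ]
  [ A    0  ] [ lambda ] = [ b ]

Solving the linear system:
  x*      = (-0.2881, -0.1194, 0.9602)
  lambda* = (1.6815)
  f(x*)   = 0.9485

x* = (-0.2881, -0.1194, 0.9602), lambda* = (1.6815)


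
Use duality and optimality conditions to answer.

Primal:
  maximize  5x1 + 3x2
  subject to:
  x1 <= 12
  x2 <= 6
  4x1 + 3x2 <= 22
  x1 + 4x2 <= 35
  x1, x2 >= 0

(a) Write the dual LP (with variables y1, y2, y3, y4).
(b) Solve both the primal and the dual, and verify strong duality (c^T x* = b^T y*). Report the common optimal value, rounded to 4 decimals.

The standard primal-dual pair for 'max c^T x s.t. A x <= b, x >= 0' is:
  Dual:  min b^T y  s.t.  A^T y >= c,  y >= 0.

So the dual LP is:
  minimize  12y1 + 6y2 + 22y3 + 35y4
  subject to:
    y1 + 4y3 + y4 >= 5
    y2 + 3y3 + 4y4 >= 3
    y1, y2, y3, y4 >= 0

Solving the primal: x* = (5.5, 0).
  primal value c^T x* = 27.5.
Solving the dual: y* = (0, 0, 1.25, 0).
  dual value b^T y* = 27.5.
Strong duality: c^T x* = b^T y*. Confirmed.

27.5


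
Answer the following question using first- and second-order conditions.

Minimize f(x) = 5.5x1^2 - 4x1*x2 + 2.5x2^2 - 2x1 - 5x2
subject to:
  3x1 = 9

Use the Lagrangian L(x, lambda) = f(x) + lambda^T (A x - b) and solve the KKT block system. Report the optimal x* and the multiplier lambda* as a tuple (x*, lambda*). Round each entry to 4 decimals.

Form the Lagrangian:
  L(x, lambda) = (1/2) x^T Q x + c^T x + lambda^T (A x - b)
Stationarity (grad_x L = 0): Q x + c + A^T lambda = 0.
Primal feasibility: A x = b.

This gives the KKT block system:
  [ Q   A^T ] [ x     ]   [-c ]
  [ A    0  ] [ lambda ] = [ b ]

Solving the linear system:
  x*      = (3, 3.4)
  lambda* = (-5.8)
  f(x*)   = 14.6

x* = (3, 3.4), lambda* = (-5.8)


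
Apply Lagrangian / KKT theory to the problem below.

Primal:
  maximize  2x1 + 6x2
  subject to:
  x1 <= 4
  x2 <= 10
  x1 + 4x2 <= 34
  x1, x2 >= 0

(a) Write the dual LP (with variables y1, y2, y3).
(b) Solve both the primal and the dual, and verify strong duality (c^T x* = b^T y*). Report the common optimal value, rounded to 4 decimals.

The standard primal-dual pair for 'max c^T x s.t. A x <= b, x >= 0' is:
  Dual:  min b^T y  s.t.  A^T y >= c,  y >= 0.

So the dual LP is:
  minimize  4y1 + 10y2 + 34y3
  subject to:
    y1 + y3 >= 2
    y2 + 4y3 >= 6
    y1, y2, y3 >= 0

Solving the primal: x* = (4, 7.5).
  primal value c^T x* = 53.
Solving the dual: y* = (0.5, 0, 1.5).
  dual value b^T y* = 53.
Strong duality: c^T x* = b^T y*. Confirmed.

53


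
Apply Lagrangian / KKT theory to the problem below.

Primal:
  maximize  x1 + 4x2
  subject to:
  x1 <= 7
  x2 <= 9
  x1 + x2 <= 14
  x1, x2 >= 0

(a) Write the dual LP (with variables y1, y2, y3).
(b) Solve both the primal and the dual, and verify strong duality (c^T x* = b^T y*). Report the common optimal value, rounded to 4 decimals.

The standard primal-dual pair for 'max c^T x s.t. A x <= b, x >= 0' is:
  Dual:  min b^T y  s.t.  A^T y >= c,  y >= 0.

So the dual LP is:
  minimize  7y1 + 9y2 + 14y3
  subject to:
    y1 + y3 >= 1
    y2 + y3 >= 4
    y1, y2, y3 >= 0

Solving the primal: x* = (5, 9).
  primal value c^T x* = 41.
Solving the dual: y* = (0, 3, 1).
  dual value b^T y* = 41.
Strong duality: c^T x* = b^T y*. Confirmed.

41


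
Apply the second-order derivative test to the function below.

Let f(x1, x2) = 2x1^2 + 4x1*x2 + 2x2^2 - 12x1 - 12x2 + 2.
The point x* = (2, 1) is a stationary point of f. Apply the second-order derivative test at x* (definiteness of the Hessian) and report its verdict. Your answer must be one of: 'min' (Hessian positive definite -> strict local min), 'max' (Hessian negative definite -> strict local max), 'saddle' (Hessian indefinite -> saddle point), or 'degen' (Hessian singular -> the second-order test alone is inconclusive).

Compute the Hessian H = grad^2 f:
  H = [[4, 4], [4, 4]]
Verify stationarity: grad f(x*) = H x* + g = (0, 0).
Eigenvalues of H: 0, 8.
H has a zero eigenvalue (singular; positive semidefinite but not definite), so H is neither positive definite, negative definite, nor indefinite. The second-order test alone is inconclusive -> degen.
(Indeed, f is constant along the null direction of H through x*, so x* is not a strict local extremum.)

degen


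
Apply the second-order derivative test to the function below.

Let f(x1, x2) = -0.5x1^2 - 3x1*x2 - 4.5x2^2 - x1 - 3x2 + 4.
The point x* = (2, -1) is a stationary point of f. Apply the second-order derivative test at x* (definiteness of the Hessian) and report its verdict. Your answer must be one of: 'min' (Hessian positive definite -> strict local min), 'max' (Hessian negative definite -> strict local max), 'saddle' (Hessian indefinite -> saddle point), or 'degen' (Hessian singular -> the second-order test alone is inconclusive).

Compute the Hessian H = grad^2 f:
  H = [[-1, -3], [-3, -9]]
Verify stationarity: grad f(x*) = H x* + g = (0, 0).
Eigenvalues of H: -10, 0.
H has a zero eigenvalue (singular; negative semidefinite but not definite), so H is neither positive definite, negative definite, nor indefinite. The second-order test alone is inconclusive -> degen.
(Indeed, f is constant along the null direction of H through x*, so x* is not a strict local extremum.)

degen


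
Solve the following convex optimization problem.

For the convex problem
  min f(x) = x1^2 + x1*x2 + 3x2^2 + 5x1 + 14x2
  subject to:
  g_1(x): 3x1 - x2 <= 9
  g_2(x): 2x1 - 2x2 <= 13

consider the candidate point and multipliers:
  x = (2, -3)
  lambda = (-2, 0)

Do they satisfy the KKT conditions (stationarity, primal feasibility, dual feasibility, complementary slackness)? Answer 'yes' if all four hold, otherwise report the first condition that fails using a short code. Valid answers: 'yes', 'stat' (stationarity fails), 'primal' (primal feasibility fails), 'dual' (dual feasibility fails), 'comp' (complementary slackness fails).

Gradient of f: grad f(x) = Q x + c = (6, -2)
Constraint values g_i(x) = a_i^T x - b_i:
  g_1((2, -3)) = 0
  g_2((2, -3)) = -3
Stationarity residual: grad f(x) + sum_i lambda_i a_i = (0, 0)
  -> stationarity OK
Primal feasibility (all g_i <= 0): OK
Dual feasibility (all lambda_i >= 0): FAILS
Complementary slackness (lambda_i * g_i(x) = 0 for all i): OK

Verdict: the first failing condition is dual_feasibility -> dual.

dual


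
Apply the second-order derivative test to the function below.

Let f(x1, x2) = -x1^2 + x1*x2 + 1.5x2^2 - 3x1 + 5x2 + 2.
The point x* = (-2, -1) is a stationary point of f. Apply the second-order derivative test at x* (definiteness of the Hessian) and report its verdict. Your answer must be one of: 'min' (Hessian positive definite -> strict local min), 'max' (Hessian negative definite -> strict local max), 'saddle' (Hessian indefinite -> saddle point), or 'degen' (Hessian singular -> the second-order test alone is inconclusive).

Compute the Hessian H = grad^2 f:
  H = [[-2, 1], [1, 3]]
Verify stationarity: grad f(x*) = H x* + g = (0, 0).
Eigenvalues of H: -2.1926, 3.1926.
Eigenvalues have mixed signs, so H is indefinite -> x* is a saddle point.

saddle


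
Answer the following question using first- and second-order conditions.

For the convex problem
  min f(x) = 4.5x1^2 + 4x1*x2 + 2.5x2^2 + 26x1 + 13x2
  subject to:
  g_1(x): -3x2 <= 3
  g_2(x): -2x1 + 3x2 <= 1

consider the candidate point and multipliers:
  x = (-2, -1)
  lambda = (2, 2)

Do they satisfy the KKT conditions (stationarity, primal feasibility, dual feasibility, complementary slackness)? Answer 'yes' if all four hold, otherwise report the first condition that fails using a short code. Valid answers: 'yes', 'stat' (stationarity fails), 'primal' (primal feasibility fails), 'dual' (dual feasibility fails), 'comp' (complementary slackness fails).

Gradient of f: grad f(x) = Q x + c = (4, 0)
Constraint values g_i(x) = a_i^T x - b_i:
  g_1((-2, -1)) = 0
  g_2((-2, -1)) = 0
Stationarity residual: grad f(x) + sum_i lambda_i a_i = (0, 0)
  -> stationarity OK
Primal feasibility (all g_i <= 0): OK
Dual feasibility (all lambda_i >= 0): OK
Complementary slackness (lambda_i * g_i(x) = 0 for all i): OK

Verdict: yes, KKT holds.

yes


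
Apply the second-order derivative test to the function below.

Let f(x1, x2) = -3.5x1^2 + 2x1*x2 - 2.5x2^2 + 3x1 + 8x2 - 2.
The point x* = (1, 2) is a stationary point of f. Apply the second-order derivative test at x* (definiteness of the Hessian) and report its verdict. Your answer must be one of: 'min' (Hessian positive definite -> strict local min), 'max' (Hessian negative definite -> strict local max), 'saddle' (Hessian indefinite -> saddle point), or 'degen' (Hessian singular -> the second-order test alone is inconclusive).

Compute the Hessian H = grad^2 f:
  H = [[-7, 2], [2, -5]]
Verify stationarity: grad f(x*) = H x* + g = (0, 0).
Eigenvalues of H: -8.2361, -3.7639.
Both eigenvalues < 0, so H is negative definite -> x* is a strict local max.

max


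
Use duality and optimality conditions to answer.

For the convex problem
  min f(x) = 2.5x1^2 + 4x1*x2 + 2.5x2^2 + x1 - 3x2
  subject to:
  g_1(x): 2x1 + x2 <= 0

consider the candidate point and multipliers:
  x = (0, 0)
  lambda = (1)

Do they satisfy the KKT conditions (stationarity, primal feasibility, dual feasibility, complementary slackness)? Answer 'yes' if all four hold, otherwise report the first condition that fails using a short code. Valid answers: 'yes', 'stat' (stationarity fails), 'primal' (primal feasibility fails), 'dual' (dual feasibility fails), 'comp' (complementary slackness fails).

Gradient of f: grad f(x) = Q x + c = (1, -3)
Constraint values g_i(x) = a_i^T x - b_i:
  g_1((0, 0)) = 0
Stationarity residual: grad f(x) + sum_i lambda_i a_i = (3, -2)
  -> stationarity FAILS
Primal feasibility (all g_i <= 0): OK
Dual feasibility (all lambda_i >= 0): OK
Complementary slackness (lambda_i * g_i(x) = 0 for all i): OK

Verdict: the first failing condition is stationarity -> stat.

stat


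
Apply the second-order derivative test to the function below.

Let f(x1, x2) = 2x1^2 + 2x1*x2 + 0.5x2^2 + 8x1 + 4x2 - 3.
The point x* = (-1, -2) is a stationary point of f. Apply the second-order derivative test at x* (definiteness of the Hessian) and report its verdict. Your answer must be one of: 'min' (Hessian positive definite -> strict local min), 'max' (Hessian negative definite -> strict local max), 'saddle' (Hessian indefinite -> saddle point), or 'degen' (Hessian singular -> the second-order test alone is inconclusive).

Compute the Hessian H = grad^2 f:
  H = [[4, 2], [2, 1]]
Verify stationarity: grad f(x*) = H x* + g = (0, 0).
Eigenvalues of H: 0, 5.
H has a zero eigenvalue (singular; positive semidefinite but not definite), so H is neither positive definite, negative definite, nor indefinite. The second-order test alone is inconclusive -> degen.
(Indeed, f is constant along the null direction of H through x*, so x* is not a strict local extremum.)

degen


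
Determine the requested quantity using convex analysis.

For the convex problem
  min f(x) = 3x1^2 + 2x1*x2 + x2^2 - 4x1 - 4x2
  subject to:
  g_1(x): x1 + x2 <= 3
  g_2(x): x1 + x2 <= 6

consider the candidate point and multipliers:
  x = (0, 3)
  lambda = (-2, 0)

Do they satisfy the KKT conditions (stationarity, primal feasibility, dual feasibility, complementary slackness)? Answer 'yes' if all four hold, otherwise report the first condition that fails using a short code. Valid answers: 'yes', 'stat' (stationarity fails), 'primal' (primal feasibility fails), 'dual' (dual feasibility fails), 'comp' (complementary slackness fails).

Gradient of f: grad f(x) = Q x + c = (2, 2)
Constraint values g_i(x) = a_i^T x - b_i:
  g_1((0, 3)) = 0
  g_2((0, 3)) = -3
Stationarity residual: grad f(x) + sum_i lambda_i a_i = (0, 0)
  -> stationarity OK
Primal feasibility (all g_i <= 0): OK
Dual feasibility (all lambda_i >= 0): FAILS
Complementary slackness (lambda_i * g_i(x) = 0 for all i): OK

Verdict: the first failing condition is dual_feasibility -> dual.

dual


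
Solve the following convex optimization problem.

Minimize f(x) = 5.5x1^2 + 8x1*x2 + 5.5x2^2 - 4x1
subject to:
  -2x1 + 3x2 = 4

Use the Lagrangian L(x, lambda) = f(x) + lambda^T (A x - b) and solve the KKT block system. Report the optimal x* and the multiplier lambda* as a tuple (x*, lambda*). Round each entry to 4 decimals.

Form the Lagrangian:
  L(x, lambda) = (1/2) x^T Q x + c^T x + lambda^T (A x - b)
Stationarity (grad_x L = 0): Q x + c + A^T lambda = 0.
Primal feasibility: A x = b.

This gives the KKT block system:
  [ Q   A^T ] [ x     ]   [-c ]
  [ A    0  ] [ lambda ] = [ b ]

Solving the linear system:
  x*      = (-0.6192, 0.9205)
  lambda* = (-1.7238)
  f(x*)   = 4.6862

x* = (-0.6192, 0.9205), lambda* = (-1.7238)


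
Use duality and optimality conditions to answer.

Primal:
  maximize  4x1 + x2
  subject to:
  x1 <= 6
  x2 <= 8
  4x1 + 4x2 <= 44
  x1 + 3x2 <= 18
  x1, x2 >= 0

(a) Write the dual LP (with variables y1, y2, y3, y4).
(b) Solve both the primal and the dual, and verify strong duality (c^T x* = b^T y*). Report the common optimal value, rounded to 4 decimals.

The standard primal-dual pair for 'max c^T x s.t. A x <= b, x >= 0' is:
  Dual:  min b^T y  s.t.  A^T y >= c,  y >= 0.

So the dual LP is:
  minimize  6y1 + 8y2 + 44y3 + 18y4
  subject to:
    y1 + 4y3 + y4 >= 4
    y2 + 4y3 + 3y4 >= 1
    y1, y2, y3, y4 >= 0

Solving the primal: x* = (6, 4).
  primal value c^T x* = 28.
Solving the dual: y* = (3.6667, 0, 0, 0.3333).
  dual value b^T y* = 28.
Strong duality: c^T x* = b^T y*. Confirmed.

28


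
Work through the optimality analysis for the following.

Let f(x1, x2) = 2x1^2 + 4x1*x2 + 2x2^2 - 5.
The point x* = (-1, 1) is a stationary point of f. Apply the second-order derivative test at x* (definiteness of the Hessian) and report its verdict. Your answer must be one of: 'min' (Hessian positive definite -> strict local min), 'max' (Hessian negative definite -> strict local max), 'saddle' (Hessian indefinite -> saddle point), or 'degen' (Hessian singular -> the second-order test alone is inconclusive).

Compute the Hessian H = grad^2 f:
  H = [[4, 4], [4, 4]]
Verify stationarity: grad f(x*) = H x* + g = (0, 0).
Eigenvalues of H: 0, 8.
H has a zero eigenvalue (singular; positive semidefinite but not definite), so H is neither positive definite, negative definite, nor indefinite. The second-order test alone is inconclusive -> degen.
(Indeed, f is constant along the null direction of H through x*, so x* is not a strict local extremum.)

degen


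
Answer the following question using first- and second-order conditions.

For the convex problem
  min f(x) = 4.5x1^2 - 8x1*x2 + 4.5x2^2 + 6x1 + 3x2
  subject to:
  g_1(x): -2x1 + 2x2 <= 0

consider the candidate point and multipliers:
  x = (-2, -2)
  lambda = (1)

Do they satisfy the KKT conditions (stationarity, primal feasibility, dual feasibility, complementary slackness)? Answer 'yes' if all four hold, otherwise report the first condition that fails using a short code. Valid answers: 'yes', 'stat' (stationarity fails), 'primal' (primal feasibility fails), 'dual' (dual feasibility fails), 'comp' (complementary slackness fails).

Gradient of f: grad f(x) = Q x + c = (4, 1)
Constraint values g_i(x) = a_i^T x - b_i:
  g_1((-2, -2)) = 0
Stationarity residual: grad f(x) + sum_i lambda_i a_i = (2, 3)
  -> stationarity FAILS
Primal feasibility (all g_i <= 0): OK
Dual feasibility (all lambda_i >= 0): OK
Complementary slackness (lambda_i * g_i(x) = 0 for all i): OK

Verdict: the first failing condition is stationarity -> stat.

stat
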